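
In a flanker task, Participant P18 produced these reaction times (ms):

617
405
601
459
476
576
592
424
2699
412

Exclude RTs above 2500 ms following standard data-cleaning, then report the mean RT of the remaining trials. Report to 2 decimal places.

506.89 ms

Excluded: 2699
Retained (n=9): Σ = 4562
Mean = 4562/9 = 506.8889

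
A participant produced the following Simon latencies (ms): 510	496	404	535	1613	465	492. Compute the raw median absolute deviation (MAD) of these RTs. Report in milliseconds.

Sorted: 404, 465, 492, 496, 510, 535, 1613 → median = 496
|x − 496|: 14, 0, 92, 39, 1117, 31, 4
Sorted deviations: 0, 4, 14, 31, 39, 92, 1117 → MAD = 31

31 ms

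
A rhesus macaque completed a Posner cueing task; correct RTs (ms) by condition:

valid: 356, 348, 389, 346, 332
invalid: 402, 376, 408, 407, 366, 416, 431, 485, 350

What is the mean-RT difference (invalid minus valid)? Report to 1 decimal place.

50.4 ms

M(valid) = 1771/5 = 354.200
M(invalid) = 3641/9 = 404.556
Difference = 404.556 − 354.200 = 50.356 ms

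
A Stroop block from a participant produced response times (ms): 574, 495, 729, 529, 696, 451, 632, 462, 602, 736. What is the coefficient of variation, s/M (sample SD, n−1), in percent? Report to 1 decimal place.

18.1%

n = 10, Σ = 5906, M = 590.6000
Σ(x−M)² = 102484.400; s = √(102484.400/9) = 106.7106
CV = 106.7106 / 590.6000 = 0.18068 = 18.068%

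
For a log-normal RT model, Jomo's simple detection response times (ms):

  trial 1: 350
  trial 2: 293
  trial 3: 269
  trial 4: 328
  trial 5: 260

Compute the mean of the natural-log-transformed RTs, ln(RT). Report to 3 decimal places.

5.697

ln(RT): 5.8579, 5.6802, 5.5947, 5.7930, 5.5607
Σ ln(RT) = 28.4865
Mean = 28.4865/5 = 5.69730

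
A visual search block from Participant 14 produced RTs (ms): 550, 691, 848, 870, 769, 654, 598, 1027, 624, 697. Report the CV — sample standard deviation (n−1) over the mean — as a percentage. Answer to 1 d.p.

20.0%

n = 10, Σ = 7328, M = 732.8000
Σ(x−M)² = 192621.600; s = √(192621.600/9) = 146.2956
CV = 146.2956 / 732.8000 = 0.19964 = 19.964%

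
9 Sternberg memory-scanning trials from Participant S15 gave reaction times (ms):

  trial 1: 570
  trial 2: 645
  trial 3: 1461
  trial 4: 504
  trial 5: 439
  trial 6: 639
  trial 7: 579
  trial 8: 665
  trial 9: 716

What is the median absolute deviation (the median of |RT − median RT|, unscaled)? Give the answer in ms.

Sorted: 439, 504, 570, 579, 639, 645, 665, 716, 1461 → median = 639
|x − 639|: 69, 6, 822, 135, 200, 0, 60, 26, 77
Sorted deviations: 0, 6, 26, 60, 69, 77, 135, 200, 822 → MAD = 69

69 ms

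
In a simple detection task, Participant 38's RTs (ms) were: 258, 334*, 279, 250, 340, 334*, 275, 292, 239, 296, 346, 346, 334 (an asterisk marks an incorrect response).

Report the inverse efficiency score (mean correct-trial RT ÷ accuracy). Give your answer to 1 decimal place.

Correct trials (n=11): 258, 279, 250, 340, 275, 292, 239, 296, 346, 346, 334
Mean correct RT = 3255/11 = 295.9091 ms
Proportion correct = 11/13
IES = 295.9091 / (11/13) = 349.711 ms

349.7 ms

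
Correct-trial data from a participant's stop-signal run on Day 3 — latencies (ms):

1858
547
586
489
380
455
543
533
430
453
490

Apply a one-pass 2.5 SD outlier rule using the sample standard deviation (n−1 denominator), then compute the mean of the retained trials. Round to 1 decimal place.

n = 11, ΣRT = 6764, M = 614.909
Σ(x−M)² = 1735216.91; s = √(1735216.91/10) = 416.559
Cutoffs: 614.909 ± 2.5·416.559 → [-426.5, 1656.3]
Outside: 1858 → excluded.
Retained (n=10): Σ = 4906, mean = 4906/10 = 490.600

490.6 ms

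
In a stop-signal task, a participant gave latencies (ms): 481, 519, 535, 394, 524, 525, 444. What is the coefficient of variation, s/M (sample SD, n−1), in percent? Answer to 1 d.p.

n = 7, Σ = 3422, M = 488.8571
Σ(x−M)² = 16650.857; s = √(16650.857/6) = 52.6796
CV = 52.6796 / 488.8571 = 0.10776 = 10.776%

10.8%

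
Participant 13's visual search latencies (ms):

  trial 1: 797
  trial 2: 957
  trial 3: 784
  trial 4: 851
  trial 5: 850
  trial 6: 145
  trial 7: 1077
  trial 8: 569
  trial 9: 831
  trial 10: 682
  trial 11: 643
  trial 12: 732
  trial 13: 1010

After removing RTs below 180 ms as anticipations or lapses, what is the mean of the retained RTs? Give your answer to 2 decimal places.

815.25 ms

Excluded: 145
Retained (n=12): Σ = 9783
Mean = 9783/12 = 815.2500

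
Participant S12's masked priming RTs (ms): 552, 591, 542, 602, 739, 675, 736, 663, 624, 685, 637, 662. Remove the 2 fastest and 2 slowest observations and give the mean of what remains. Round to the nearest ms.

Sorted: 542, 552, 591, 602, 624, 637, 662, 663, 675, 685, 736, 739
Drop lowest 2 (542, 552) and highest 2 (736, 739)
Remaining (n=8): Σ = 5139, mean = 5139/8 = 642.375

642 ms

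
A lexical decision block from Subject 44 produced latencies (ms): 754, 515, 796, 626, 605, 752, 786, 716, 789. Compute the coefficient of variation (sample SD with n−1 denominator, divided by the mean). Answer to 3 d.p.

0.141

n = 9, Σ = 6339, M = 704.3333
Σ(x−M)² = 78966.000; s = √(78966.000/8) = 99.3516
CV = 99.3516 / 704.3333 = 0.14106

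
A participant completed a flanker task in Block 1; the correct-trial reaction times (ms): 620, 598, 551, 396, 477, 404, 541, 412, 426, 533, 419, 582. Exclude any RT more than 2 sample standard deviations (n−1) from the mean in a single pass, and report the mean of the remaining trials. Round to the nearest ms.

497 ms

n = 12, ΣRT = 5959, M = 496.583
Σ(x−M)² = 76300.92; s = √(76300.92/11) = 83.285
Cutoffs: 496.583 ± 2·83.285 → [330.0, 663.2]
No RTs fall outside the cutoffs; all 12 retained. Mean = 5959/12 = 496.583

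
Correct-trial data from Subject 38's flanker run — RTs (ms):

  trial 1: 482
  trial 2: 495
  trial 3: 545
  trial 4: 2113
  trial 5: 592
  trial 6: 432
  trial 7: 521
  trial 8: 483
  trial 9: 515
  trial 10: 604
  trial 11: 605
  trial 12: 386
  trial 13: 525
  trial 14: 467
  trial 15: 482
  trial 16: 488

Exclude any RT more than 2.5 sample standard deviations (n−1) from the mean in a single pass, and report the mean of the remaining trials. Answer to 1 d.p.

n = 16, ΣRT = 9735, M = 608.438
Σ(x−M)² = 2467065.94; s = √(2467065.94/15) = 405.550
Cutoffs: 608.438 ± 2.5·405.550 → [-405.4, 1622.3]
Outside: 2113 → excluded.
Retained (n=15): Σ = 7622, mean = 7622/15 = 508.133

508.1 ms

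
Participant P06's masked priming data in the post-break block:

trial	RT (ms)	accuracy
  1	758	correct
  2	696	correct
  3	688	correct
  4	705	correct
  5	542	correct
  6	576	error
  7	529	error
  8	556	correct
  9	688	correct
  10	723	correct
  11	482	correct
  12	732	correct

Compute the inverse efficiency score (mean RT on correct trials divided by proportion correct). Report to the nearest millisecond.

788 ms

Correct trials (n=10): 758, 696, 688, 705, 542, 556, 688, 723, 482, 732
Mean correct RT = 6570/10 = 657.0000 ms
Proportion correct = 10/12
IES = 657.0000 / (10/12) = 788.400 ms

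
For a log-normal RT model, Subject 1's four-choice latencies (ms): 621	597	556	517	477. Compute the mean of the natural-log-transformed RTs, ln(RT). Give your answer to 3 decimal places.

6.312

ln(RT): 6.4313, 6.3919, 6.3208, 6.2480, 6.1675
Σ ln(RT) = 31.5596
Mean = 31.5596/5 = 6.31192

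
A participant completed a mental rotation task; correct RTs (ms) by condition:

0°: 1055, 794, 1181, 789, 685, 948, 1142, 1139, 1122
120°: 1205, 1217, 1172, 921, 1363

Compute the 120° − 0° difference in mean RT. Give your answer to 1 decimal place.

M(0°) = 8855/9 = 983.889
M(120°) = 5878/5 = 1175.600
Difference = 1175.600 − 983.889 = 191.711 ms

191.7 ms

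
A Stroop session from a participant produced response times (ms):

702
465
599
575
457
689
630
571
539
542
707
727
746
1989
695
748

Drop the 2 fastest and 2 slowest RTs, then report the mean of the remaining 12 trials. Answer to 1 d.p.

643.5 ms

Sorted: 457, 465, 539, 542, 571, 575, 599, 630, 689, 695, 702, 707, 727, 746, 748, 1989
Drop lowest 2 (457, 465) and highest 2 (748, 1989)
Remaining (n=12): Σ = 7722, mean = 7722/12 = 643.500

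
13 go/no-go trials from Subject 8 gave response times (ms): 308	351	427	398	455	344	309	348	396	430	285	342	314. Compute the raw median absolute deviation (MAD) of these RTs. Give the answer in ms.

40 ms

Sorted: 285, 308, 309, 314, 342, 344, 348, 351, 396, 398, 427, 430, 455 → median = 348
|x − 348|: 40, 3, 79, 50, 107, 4, 39, 0, 48, 82, 63, 6, 34
Sorted deviations: 0, 3, 4, 6, 34, 39, 40, 48, 50, 63, 79, 82, 107 → MAD = 40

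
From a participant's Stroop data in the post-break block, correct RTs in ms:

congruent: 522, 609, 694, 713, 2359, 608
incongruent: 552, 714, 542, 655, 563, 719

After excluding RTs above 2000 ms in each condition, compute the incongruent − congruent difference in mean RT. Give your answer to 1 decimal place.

congruent: exclude 2359
M(congruent) = 3146/5 = 629.200
M(incongruent) = 3745/6 = 624.167
Difference = 624.167 − 629.200 = -5.033 ms

-5.0 ms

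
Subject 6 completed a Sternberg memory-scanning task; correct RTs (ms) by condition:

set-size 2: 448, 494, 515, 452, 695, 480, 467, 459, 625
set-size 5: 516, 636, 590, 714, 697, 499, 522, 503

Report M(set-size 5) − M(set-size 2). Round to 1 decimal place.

M(set-size 2) = 4635/9 = 515.000
M(set-size 5) = 4677/8 = 584.625
Difference = 584.625 − 515.000 = 69.625 ms

69.6 ms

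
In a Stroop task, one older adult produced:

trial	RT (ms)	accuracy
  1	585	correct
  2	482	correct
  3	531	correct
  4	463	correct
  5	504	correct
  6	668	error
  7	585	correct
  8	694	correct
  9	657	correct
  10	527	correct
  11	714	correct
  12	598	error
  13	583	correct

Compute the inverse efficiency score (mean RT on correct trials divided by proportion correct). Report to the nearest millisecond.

680 ms

Correct trials (n=11): 585, 482, 531, 463, 504, 585, 694, 657, 527, 714, 583
Mean correct RT = 6325/11 = 575.0000 ms
Proportion correct = 11/13
IES = 575.0000 / (11/13) = 679.545 ms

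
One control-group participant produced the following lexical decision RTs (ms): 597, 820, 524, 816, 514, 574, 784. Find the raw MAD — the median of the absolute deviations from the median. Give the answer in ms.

83 ms

Sorted: 514, 524, 574, 597, 784, 816, 820 → median = 597
|x − 597|: 0, 223, 73, 219, 83, 23, 187
Sorted deviations: 0, 23, 73, 83, 187, 219, 223 → MAD = 83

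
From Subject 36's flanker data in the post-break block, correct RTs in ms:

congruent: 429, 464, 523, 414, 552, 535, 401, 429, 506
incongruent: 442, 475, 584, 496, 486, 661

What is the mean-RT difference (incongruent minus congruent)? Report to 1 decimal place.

M(congruent) = 4253/9 = 472.556
M(incongruent) = 3144/6 = 524.000
Difference = 524.000 − 472.556 = 51.444 ms

51.4 ms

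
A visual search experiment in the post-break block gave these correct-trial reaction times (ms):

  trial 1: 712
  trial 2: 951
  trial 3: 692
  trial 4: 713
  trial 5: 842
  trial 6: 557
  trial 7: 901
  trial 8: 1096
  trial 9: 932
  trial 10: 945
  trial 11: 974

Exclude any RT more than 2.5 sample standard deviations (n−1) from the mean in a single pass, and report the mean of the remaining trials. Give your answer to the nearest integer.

847 ms

n = 11, ΣRT = 9315, M = 846.818
Σ(x−M)² = 253021.64; s = √(253021.64/10) = 159.067
Cutoffs: 846.818 ± 2.5·159.067 → [449.2, 1244.5]
No RTs fall outside the cutoffs; all 11 retained. Mean = 9315/11 = 846.818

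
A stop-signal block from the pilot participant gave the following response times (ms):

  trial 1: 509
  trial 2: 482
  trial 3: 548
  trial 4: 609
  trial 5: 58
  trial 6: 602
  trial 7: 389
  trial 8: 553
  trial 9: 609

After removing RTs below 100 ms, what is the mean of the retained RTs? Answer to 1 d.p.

Excluded: 58
Retained (n=8): Σ = 4301
Mean = 4301/8 = 537.6250

537.6 ms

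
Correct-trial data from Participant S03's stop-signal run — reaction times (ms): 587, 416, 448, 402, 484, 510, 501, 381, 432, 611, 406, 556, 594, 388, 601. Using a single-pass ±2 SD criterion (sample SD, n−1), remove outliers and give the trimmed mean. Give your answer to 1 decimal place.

487.8 ms

n = 15, ΣRT = 7317, M = 487.800
Σ(x−M)² = 99716.40; s = √(99716.40/14) = 84.395
Cutoffs: 487.800 ± 2·84.395 → [319.0, 656.6]
No RTs fall outside the cutoffs; all 15 retained. Mean = 7317/15 = 487.800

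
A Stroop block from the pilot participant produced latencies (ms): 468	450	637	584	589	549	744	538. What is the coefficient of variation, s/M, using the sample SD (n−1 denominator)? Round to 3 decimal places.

n = 8, Σ = 4559, M = 569.8750
Σ(x−M)² = 61590.875; s = √(61590.875/7) = 93.8014
CV = 93.8014 / 569.8750 = 0.16460

0.165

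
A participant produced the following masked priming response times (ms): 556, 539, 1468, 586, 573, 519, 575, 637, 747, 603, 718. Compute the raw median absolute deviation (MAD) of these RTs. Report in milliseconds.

Sorted: 519, 539, 556, 573, 575, 586, 603, 637, 718, 747, 1468 → median = 586
|x − 586|: 30, 47, 882, 0, 13, 67, 11, 51, 161, 17, 132
Sorted deviations: 0, 11, 13, 17, 30, 47, 51, 67, 132, 161, 882 → MAD = 47

47 ms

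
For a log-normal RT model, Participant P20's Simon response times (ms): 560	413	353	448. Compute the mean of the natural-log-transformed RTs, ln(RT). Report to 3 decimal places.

6.081

ln(RT): 6.3279, 6.0234, 5.8665, 6.1048
Σ ln(RT) = 24.3226
Mean = 24.3226/4 = 6.08066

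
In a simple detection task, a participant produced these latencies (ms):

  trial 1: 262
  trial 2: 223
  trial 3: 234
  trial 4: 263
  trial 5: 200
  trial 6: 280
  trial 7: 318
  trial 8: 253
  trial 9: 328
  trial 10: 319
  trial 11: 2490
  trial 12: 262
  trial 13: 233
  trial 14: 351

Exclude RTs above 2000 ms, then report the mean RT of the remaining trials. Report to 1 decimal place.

271.2 ms

Excluded: 2490
Retained (n=13): Σ = 3526
Mean = 3526/13 = 271.2308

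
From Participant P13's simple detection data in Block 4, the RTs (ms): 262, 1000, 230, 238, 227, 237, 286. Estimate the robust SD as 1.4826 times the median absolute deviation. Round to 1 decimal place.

16.3 ms

Sorted: 227, 230, 237, 238, 262, 286, 1000 → median = 238
|x − 238| sorted: 0, 1, 8, 11, 24, 48, 762 → MAD = 11
Robust SD ≈ 1.4826 × 11 = 16.309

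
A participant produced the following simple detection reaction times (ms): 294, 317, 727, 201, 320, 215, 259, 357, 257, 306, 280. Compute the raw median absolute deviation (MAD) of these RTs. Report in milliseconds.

Sorted: 201, 215, 257, 259, 280, 294, 306, 317, 320, 357, 727 → median = 294
|x − 294|: 0, 23, 433, 93, 26, 79, 35, 63, 37, 12, 14
Sorted deviations: 0, 12, 14, 23, 26, 35, 37, 63, 79, 93, 433 → MAD = 35

35 ms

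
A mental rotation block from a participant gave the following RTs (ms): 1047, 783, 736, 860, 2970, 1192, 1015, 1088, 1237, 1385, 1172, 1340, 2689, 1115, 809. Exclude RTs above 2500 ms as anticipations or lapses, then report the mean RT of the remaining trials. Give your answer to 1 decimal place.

Excluded: 2689, 2970
Retained (n=13): Σ = 13779
Mean = 13779/13 = 1059.9231

1059.9 ms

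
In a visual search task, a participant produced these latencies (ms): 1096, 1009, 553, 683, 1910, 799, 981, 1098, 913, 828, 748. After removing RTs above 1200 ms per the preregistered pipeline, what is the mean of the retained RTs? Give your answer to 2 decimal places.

Excluded: 1910
Retained (n=10): Σ = 8708
Mean = 8708/10 = 870.8000

870.80 ms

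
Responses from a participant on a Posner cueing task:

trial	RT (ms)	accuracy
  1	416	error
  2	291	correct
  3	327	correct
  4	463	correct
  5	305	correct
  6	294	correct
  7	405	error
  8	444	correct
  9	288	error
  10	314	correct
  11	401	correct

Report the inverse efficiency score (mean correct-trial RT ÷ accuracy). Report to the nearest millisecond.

Correct trials (n=8): 291, 327, 463, 305, 294, 444, 314, 401
Mean correct RT = 2839/8 = 354.8750 ms
Proportion correct = 8/11
IES = 354.8750 / (8/11) = 487.953 ms

488 ms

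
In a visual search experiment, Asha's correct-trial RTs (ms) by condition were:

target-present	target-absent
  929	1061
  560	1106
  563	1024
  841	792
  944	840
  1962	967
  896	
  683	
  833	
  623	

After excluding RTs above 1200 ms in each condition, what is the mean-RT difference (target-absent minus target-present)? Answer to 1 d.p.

201.4 ms

target-present: exclude 1962
M(target-present) = 6872/9 = 763.556
M(target-absent) = 5790/6 = 965.000
Difference = 965.000 − 763.556 = 201.444 ms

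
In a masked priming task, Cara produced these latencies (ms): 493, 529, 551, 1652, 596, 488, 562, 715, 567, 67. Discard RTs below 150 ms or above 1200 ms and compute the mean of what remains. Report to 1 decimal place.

562.6 ms

Excluded: 67, 1652
Retained (n=8): Σ = 4501
Mean = 4501/8 = 562.6250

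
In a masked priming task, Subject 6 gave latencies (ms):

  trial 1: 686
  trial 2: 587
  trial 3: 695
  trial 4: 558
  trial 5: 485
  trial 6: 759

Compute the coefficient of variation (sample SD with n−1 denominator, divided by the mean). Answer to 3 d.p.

0.162

n = 6, Σ = 3770, M = 628.3333
Σ(x−M)² = 52043.333; s = √(52043.333/5) = 102.0229
CV = 102.0229 / 628.3333 = 0.16237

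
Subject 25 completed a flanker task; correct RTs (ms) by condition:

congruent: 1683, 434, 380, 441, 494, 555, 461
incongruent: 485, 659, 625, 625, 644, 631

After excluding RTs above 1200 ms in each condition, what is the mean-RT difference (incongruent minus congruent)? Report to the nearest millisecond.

congruent: exclude 1683
M(congruent) = 2765/6 = 460.833
M(incongruent) = 3669/6 = 611.500
Difference = 611.500 − 460.833 = 150.667 ms

151 ms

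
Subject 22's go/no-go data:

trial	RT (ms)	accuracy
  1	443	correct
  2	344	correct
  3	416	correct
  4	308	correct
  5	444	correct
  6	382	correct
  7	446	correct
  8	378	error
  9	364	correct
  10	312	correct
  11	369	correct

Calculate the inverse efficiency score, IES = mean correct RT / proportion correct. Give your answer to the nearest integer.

421 ms

Correct trials (n=10): 443, 344, 416, 308, 444, 382, 446, 364, 312, 369
Mean correct RT = 3828/10 = 382.8000 ms
Proportion correct = 10/11
IES = 382.8000 / (10/11) = 421.080 ms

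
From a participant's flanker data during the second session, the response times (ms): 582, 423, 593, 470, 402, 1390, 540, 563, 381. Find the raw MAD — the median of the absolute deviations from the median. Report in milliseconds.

70 ms

Sorted: 381, 402, 423, 470, 540, 563, 582, 593, 1390 → median = 540
|x − 540|: 42, 117, 53, 70, 138, 850, 0, 23, 159
Sorted deviations: 0, 23, 42, 53, 70, 117, 138, 159, 850 → MAD = 70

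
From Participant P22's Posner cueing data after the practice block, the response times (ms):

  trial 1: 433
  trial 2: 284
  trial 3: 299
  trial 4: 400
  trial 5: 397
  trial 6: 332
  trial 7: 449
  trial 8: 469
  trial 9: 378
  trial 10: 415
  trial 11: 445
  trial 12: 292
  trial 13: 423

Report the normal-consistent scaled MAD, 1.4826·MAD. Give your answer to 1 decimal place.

66.7 ms

Sorted: 284, 292, 299, 332, 378, 397, 400, 415, 423, 433, 445, 449, 469 → median = 400
|x − 400| sorted: 0, 3, 15, 22, 23, 33, 45, 49, 68, 69, 101, 108, 116 → MAD = 45
Robust SD ≈ 1.4826 × 45 = 66.717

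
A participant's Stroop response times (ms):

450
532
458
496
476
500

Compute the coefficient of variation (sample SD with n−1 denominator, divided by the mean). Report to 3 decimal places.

n = 6, Σ = 2912, M = 485.3333
Σ(x−M)² = 4589.333; s = √(4589.333/5) = 30.2963
CV = 30.2963 / 485.3333 = 0.06242

0.062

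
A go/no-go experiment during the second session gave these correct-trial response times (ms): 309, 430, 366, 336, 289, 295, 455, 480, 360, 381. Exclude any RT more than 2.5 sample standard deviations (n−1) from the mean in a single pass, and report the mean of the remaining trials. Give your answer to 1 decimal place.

n = 10, ΣRT = 3701, M = 370.100
Σ(x−M)² = 40224.90; s = √(40224.90/9) = 66.854
Cutoffs: 370.100 ± 2.5·66.854 → [203.0, 537.2]
No RTs fall outside the cutoffs; all 10 retained. Mean = 3701/10 = 370.100

370.1 ms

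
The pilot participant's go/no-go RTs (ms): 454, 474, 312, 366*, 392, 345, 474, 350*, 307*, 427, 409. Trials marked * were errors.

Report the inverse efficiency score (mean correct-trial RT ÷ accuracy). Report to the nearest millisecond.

565 ms

Correct trials (n=8): 454, 474, 312, 392, 345, 474, 427, 409
Mean correct RT = 3287/8 = 410.8750 ms
Proportion correct = 8/11
IES = 410.8750 / (8/11) = 564.953 ms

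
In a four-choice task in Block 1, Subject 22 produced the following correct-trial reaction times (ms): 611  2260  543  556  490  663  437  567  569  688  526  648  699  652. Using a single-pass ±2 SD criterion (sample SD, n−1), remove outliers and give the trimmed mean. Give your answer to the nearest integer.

588 ms

n = 14, ΣRT = 9909, M = 707.786
Σ(x−M)² = 2670974.36; s = √(2670974.36/13) = 453.276
Cutoffs: 707.786 ± 2·453.276 → [-198.8, 1614.3]
Outside: 2260 → excluded.
Retained (n=13): Σ = 7649, mean = 7649/13 = 588.385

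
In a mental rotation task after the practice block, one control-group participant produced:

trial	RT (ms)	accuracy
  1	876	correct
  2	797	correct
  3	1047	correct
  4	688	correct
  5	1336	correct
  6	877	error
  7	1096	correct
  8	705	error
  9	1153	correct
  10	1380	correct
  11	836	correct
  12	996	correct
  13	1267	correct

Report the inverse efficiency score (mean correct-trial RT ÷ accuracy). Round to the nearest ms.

1233 ms

Correct trials (n=11): 876, 797, 1047, 688, 1336, 1096, 1153, 1380, 836, 996, 1267
Mean correct RT = 11472/11 = 1042.9091 ms
Proportion correct = 11/13
IES = 1042.9091 / (11/13) = 1232.529 ms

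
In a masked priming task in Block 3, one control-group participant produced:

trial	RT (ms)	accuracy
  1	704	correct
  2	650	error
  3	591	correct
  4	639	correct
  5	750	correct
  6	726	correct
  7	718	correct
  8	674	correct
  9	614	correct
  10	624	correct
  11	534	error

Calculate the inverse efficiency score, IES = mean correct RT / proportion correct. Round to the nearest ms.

Correct trials (n=9): 704, 591, 639, 750, 726, 718, 674, 614, 624
Mean correct RT = 6040/9 = 671.1111 ms
Proportion correct = 9/11
IES = 671.1111 / (9/11) = 820.247 ms

820 ms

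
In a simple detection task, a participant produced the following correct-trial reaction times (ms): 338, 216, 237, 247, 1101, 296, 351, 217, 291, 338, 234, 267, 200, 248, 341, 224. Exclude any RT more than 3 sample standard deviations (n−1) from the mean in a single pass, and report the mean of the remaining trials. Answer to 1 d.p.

269.7 ms

n = 16, ΣRT = 5146, M = 321.625
Σ(x−M)² = 686033.75; s = √(686033.75/15) = 213.859
Cutoffs: 321.625 ± 3·213.859 → [-320.0, 963.2]
Outside: 1101 → excluded.
Retained (n=15): Σ = 4045, mean = 4045/15 = 269.667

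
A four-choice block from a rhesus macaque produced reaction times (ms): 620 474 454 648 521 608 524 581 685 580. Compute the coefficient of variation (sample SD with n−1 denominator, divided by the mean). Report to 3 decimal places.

0.132

n = 10, Σ = 5695, M = 569.5000
Σ(x−M)² = 50660.500; s = √(50660.500/9) = 75.0263
CV = 75.0263 / 569.5000 = 0.13174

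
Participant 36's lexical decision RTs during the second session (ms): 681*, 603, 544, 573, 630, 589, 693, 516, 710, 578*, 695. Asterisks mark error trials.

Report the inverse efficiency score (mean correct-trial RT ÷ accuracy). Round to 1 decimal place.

754.1 ms

Correct trials (n=9): 603, 544, 573, 630, 589, 693, 516, 710, 695
Mean correct RT = 5553/9 = 617.0000 ms
Proportion correct = 9/11
IES = 617.0000 / (9/11) = 754.111 ms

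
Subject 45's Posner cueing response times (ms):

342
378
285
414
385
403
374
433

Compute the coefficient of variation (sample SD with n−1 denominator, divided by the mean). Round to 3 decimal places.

n = 8, Σ = 3014, M = 376.7500
Σ(x−M)² = 14943.500; s = √(14943.500/7) = 46.2037
CV = 46.2037 / 376.7500 = 0.12264

0.123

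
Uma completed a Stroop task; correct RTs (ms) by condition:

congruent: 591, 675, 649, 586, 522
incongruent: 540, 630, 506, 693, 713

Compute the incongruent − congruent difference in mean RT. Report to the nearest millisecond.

M(congruent) = 3023/5 = 604.600
M(incongruent) = 3082/5 = 616.400
Difference = 616.400 − 604.600 = 11.800 ms

12 ms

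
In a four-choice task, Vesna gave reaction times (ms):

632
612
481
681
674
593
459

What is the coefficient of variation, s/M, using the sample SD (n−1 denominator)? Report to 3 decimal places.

0.149

n = 7, Σ = 4132, M = 590.2857
Σ(x−M)² = 46635.429; s = √(46635.429/6) = 88.1622
CV = 88.1622 / 590.2857 = 0.14936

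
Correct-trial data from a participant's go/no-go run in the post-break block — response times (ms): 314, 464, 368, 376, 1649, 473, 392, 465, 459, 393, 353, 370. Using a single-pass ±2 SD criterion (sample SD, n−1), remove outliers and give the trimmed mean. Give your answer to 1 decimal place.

402.5 ms

n = 12, ΣRT = 6076, M = 506.333
Σ(x−M)² = 1453668.67; s = √(1453668.67/11) = 363.527
Cutoffs: 506.333 ± 2·363.527 → [-220.7, 1233.4]
Outside: 1649 → excluded.
Retained (n=11): Σ = 4427, mean = 4427/11 = 402.455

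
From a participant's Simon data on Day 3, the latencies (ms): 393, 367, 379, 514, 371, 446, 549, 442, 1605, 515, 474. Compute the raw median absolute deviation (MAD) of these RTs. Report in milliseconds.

Sorted: 367, 371, 379, 393, 442, 446, 474, 514, 515, 549, 1605 → median = 446
|x − 446|: 53, 79, 67, 68, 75, 0, 103, 4, 1159, 69, 28
Sorted deviations: 0, 4, 28, 53, 67, 68, 69, 75, 79, 103, 1159 → MAD = 68

68 ms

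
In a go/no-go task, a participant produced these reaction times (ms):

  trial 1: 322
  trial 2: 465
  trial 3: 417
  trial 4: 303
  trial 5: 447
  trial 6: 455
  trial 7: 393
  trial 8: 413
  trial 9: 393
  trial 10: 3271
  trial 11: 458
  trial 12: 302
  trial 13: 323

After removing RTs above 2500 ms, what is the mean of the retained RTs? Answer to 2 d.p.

Excluded: 3271
Retained (n=12): Σ = 4691
Mean = 4691/12 = 390.9167

390.92 ms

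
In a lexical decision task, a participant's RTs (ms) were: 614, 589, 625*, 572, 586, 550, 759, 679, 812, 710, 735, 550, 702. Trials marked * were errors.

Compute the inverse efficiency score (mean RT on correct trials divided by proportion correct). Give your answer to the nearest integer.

Correct trials (n=12): 614, 589, 572, 586, 550, 759, 679, 812, 710, 735, 550, 702
Mean correct RT = 7858/12 = 654.8333 ms
Proportion correct = 12/13
IES = 654.8333 / (12/13) = 709.403 ms

709 ms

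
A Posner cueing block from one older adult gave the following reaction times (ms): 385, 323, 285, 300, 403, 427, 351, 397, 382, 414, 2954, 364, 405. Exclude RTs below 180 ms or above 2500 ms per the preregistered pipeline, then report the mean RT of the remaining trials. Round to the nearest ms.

Excluded: 2954
Retained (n=12): Σ = 4436
Mean = 4436/12 = 369.6667

370 ms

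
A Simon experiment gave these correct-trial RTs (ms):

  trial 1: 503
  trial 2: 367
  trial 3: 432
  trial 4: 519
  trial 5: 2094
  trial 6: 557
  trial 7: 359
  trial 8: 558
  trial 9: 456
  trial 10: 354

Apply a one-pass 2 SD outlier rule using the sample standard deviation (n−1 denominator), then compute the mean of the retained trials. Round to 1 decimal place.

456.1 ms

n = 10, ΣRT = 6199, M = 619.900
Σ(x−M)² = 2469504.90; s = √(2469504.90/9) = 523.822
Cutoffs: 619.900 ± 2·523.822 → [-427.7, 1667.5]
Outside: 2094 → excluded.
Retained (n=9): Σ = 4105, mean = 4105/9 = 456.111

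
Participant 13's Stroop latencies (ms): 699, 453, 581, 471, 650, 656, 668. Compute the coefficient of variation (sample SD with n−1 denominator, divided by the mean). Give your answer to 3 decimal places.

0.166

n = 7, Σ = 4178, M = 596.8571
Σ(x−M)² = 58602.857; s = √(58602.857/6) = 98.8289
CV = 98.8289 / 596.8571 = 0.16558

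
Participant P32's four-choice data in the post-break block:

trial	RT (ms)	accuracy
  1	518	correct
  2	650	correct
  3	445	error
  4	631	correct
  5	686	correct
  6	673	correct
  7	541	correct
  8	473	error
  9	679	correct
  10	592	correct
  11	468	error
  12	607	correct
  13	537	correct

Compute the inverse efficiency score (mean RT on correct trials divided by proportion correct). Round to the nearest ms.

795 ms

Correct trials (n=10): 518, 650, 631, 686, 673, 541, 679, 592, 607, 537
Mean correct RT = 6114/10 = 611.4000 ms
Proportion correct = 10/13
IES = 611.4000 / (10/13) = 794.820 ms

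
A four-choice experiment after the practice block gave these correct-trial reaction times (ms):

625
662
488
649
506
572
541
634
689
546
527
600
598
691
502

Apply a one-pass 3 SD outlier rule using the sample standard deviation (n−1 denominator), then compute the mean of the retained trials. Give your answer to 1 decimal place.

n = 15, ΣRT = 8830, M = 588.667
Σ(x−M)² = 65799.33; s = √(65799.33/14) = 68.556
Cutoffs: 588.667 ± 3·68.556 → [383.0, 794.3]
No RTs fall outside the cutoffs; all 15 retained. Mean = 8830/15 = 588.667

588.7 ms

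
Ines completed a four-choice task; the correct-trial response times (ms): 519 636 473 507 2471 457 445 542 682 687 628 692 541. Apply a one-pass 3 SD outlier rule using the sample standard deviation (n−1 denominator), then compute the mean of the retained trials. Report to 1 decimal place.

n = 13, ΣRT = 9280, M = 713.846
Σ(x−M)² = 3439643.69; s = √(3439643.69/12) = 535.385
Cutoffs: 713.846 ± 3·535.385 → [-892.3, 2320.0]
Outside: 2471 → excluded.
Retained (n=12): Σ = 6809, mean = 6809/12 = 567.417

567.4 ms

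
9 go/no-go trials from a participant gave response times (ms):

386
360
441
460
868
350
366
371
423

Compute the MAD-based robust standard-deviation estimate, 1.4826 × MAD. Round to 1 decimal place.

53.4 ms

Sorted: 350, 360, 366, 371, 386, 423, 441, 460, 868 → median = 386
|x − 386| sorted: 0, 15, 20, 26, 36, 37, 55, 74, 482 → MAD = 36
Robust SD ≈ 1.4826 × 36 = 53.374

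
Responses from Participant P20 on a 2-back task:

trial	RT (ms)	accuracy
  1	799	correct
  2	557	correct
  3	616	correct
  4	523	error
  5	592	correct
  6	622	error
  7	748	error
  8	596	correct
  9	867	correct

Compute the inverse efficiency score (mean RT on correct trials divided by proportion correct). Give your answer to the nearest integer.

1007 ms

Correct trials (n=6): 799, 557, 616, 592, 596, 867
Mean correct RT = 4027/6 = 671.1667 ms
Proportion correct = 6/9
IES = 671.1667 / (6/9) = 1006.750 ms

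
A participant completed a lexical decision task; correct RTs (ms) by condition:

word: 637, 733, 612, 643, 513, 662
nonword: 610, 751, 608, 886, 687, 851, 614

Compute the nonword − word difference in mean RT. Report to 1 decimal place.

M(word) = 3800/6 = 633.333
M(nonword) = 5007/7 = 715.286
Difference = 715.286 − 633.333 = 81.952 ms

82.0 ms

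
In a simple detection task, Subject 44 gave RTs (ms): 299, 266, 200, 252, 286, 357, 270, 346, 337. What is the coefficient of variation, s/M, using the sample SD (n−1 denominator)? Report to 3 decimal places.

0.174

n = 9, Σ = 2613, M = 290.3333
Σ(x−M)² = 20450.000; s = √(20450.000/8) = 50.5594
CV = 50.5594 / 290.3333 = 0.17414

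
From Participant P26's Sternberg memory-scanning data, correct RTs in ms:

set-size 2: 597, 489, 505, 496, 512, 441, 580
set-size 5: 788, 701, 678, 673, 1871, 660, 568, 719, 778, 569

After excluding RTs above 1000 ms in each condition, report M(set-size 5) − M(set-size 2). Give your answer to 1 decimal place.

set-size 5: exclude 1871
M(set-size 2) = 3620/7 = 517.143
M(set-size 5) = 6134/9 = 681.556
Difference = 681.556 − 517.143 = 164.413 ms

164.4 ms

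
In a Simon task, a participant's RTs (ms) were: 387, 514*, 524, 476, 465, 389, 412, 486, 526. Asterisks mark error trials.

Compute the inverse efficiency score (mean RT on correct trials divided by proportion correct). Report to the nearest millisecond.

Correct trials (n=8): 387, 524, 476, 465, 389, 412, 486, 526
Mean correct RT = 3665/8 = 458.1250 ms
Proportion correct = 8/9
IES = 458.1250 / (8/9) = 515.391 ms

515 ms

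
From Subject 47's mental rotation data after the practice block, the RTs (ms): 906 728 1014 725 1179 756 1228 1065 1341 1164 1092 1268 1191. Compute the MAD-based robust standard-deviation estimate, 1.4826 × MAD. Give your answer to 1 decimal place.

201.6 ms

Sorted: 725, 728, 756, 906, 1014, 1065, 1092, 1164, 1179, 1191, 1228, 1268, 1341 → median = 1092
|x − 1092| sorted: 0, 27, 72, 78, 87, 99, 136, 176, 186, 249, 336, 364, 367 → MAD = 136
Robust SD ≈ 1.4826 × 136 = 201.634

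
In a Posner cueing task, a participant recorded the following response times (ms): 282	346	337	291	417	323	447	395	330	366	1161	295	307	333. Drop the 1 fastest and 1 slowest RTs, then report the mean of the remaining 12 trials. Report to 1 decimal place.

348.9 ms

Sorted: 282, 291, 295, 307, 323, 330, 333, 337, 346, 366, 395, 417, 447, 1161
Drop lowest 1 (282) and highest 1 (1161)
Remaining (n=12): Σ = 4187, mean = 4187/12 = 348.917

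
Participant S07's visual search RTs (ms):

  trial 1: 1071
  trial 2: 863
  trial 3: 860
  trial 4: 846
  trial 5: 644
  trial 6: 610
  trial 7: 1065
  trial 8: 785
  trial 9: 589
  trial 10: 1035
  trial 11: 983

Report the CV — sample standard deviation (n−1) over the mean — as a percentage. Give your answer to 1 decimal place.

21.0%

n = 11, Σ = 9351, M = 850.0909
Σ(x−M)² = 319646.909; s = √(319646.909/10) = 178.7867
CV = 178.7867 / 850.0909 = 0.21031 = 21.031%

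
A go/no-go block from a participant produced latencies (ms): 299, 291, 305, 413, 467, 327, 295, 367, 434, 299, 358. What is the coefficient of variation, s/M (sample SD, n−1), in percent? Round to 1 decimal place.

17.9%

n = 11, Σ = 3855, M = 350.4545
Σ(x−M)² = 39326.727; s = √(39326.727/10) = 62.7110
CV = 62.7110 / 350.4545 = 0.17894 = 17.894%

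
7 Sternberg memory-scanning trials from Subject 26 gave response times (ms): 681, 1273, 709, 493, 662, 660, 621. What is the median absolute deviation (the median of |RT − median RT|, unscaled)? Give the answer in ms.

Sorted: 493, 621, 660, 662, 681, 709, 1273 → median = 662
|x − 662|: 19, 611, 47, 169, 0, 2, 41
Sorted deviations: 0, 2, 19, 41, 47, 169, 611 → MAD = 41

41 ms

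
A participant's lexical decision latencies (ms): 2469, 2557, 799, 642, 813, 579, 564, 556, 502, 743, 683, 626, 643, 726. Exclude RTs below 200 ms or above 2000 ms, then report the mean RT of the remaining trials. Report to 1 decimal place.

Excluded: 2469, 2557
Retained (n=12): Σ = 7876
Mean = 7876/12 = 656.3333

656.3 ms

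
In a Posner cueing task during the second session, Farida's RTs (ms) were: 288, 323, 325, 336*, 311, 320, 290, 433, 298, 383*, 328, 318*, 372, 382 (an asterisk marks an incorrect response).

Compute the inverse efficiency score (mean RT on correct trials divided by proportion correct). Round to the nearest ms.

Correct trials (n=11): 288, 323, 325, 311, 320, 290, 433, 298, 328, 372, 382
Mean correct RT = 3670/11 = 333.6364 ms
Proportion correct = 11/14
IES = 333.6364 / (11/14) = 424.628 ms

425 ms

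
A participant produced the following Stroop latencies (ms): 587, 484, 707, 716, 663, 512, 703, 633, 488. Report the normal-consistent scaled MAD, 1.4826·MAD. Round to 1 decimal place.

109.7 ms

Sorted: 484, 488, 512, 587, 633, 663, 703, 707, 716 → median = 633
|x − 633| sorted: 0, 30, 46, 70, 74, 83, 121, 145, 149 → MAD = 74
Robust SD ≈ 1.4826 × 74 = 109.712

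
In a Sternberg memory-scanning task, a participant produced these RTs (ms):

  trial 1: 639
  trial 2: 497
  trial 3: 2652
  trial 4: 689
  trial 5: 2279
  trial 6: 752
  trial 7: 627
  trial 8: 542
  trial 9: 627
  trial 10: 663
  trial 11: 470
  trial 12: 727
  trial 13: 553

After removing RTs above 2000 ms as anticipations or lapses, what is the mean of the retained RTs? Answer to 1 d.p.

Excluded: 2279, 2652
Retained (n=11): Σ = 6786
Mean = 6786/11 = 616.9091

616.9 ms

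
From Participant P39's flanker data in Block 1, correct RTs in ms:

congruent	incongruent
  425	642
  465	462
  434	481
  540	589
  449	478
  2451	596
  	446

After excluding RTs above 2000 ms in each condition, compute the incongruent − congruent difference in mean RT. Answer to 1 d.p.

65.1 ms

congruent: exclude 2451
M(congruent) = 2313/5 = 462.600
M(incongruent) = 3694/7 = 527.714
Difference = 527.714 − 462.600 = 65.114 ms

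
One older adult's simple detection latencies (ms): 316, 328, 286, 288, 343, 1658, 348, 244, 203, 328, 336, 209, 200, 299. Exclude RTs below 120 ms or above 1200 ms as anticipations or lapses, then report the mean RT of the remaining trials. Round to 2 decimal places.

Excluded: 1658
Retained (n=13): Σ = 3728
Mean = 3728/13 = 286.7692

286.77 ms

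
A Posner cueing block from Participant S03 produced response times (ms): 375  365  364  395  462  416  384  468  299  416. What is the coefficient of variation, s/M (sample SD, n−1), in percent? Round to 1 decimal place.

12.6%

n = 10, Σ = 3944, M = 394.4000
Σ(x−M)² = 22294.400; s = √(22294.400/9) = 49.7710
CV = 49.7710 / 394.4000 = 0.12619 = 12.619%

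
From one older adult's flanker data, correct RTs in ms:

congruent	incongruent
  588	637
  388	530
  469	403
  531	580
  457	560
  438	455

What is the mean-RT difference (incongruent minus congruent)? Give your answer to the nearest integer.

49 ms

M(congruent) = 2871/6 = 478.500
M(incongruent) = 3165/6 = 527.500
Difference = 527.500 − 478.500 = 49.000 ms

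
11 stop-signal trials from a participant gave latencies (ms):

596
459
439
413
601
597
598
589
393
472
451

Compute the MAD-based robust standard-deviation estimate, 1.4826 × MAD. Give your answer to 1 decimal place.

117.1 ms

Sorted: 393, 413, 439, 451, 459, 472, 589, 596, 597, 598, 601 → median = 472
|x − 472| sorted: 0, 13, 21, 33, 59, 79, 117, 124, 125, 126, 129 → MAD = 79
Robust SD ≈ 1.4826 × 79 = 117.125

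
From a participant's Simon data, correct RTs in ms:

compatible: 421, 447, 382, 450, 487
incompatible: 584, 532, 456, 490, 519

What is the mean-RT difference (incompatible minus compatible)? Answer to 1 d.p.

78.8 ms

M(compatible) = 2187/5 = 437.400
M(incompatible) = 2581/5 = 516.200
Difference = 516.200 − 437.400 = 78.800 ms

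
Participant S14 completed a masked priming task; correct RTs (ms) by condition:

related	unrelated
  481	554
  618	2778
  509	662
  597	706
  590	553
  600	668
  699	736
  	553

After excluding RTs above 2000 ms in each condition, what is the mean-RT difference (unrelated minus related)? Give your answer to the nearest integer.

unrelated: exclude 2778
M(related) = 4094/7 = 584.857
M(unrelated) = 4432/7 = 633.143
Difference = 633.143 − 584.857 = 48.286 ms

48 ms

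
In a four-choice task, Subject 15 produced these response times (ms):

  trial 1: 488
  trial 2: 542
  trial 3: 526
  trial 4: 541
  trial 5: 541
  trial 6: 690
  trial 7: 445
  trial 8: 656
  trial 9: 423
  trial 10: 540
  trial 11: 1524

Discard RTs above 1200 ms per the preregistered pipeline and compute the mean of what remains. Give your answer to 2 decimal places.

539.20 ms

Excluded: 1524
Retained (n=10): Σ = 5392
Mean = 5392/10 = 539.2000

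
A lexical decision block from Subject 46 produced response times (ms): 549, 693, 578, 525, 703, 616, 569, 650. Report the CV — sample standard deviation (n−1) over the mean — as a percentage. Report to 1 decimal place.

n = 8, Σ = 4883, M = 610.3750
Σ(x−M)² = 30823.875; s = √(30823.875/7) = 66.3582
CV = 66.3582 / 610.3750 = 0.10872 = 10.872%

10.9%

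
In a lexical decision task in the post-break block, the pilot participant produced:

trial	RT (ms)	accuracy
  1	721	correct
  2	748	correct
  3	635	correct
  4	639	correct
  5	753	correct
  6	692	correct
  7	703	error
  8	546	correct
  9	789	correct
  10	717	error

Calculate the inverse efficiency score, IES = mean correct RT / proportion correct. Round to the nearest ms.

Correct trials (n=8): 721, 748, 635, 639, 753, 692, 546, 789
Mean correct RT = 5523/8 = 690.3750 ms
Proportion correct = 8/10
IES = 690.3750 / (8/10) = 862.969 ms

863 ms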